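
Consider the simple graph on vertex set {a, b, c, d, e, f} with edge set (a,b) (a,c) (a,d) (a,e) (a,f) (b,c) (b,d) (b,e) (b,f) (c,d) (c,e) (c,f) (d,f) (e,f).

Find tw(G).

A width-4 tree decomposition is:
Bags: B1 = {a, b, c, e, f}  B2 = {a, b, c, d, f}
Tree: B1–B2
The largest bag has 5 vertices, giving width 4; this decomposition certifies tw(G) ≤ 4. On the other hand G contains the 5-clique {a, b, c, d, f}. A clique must lie in a single bag of any decomposition, so no decomposition can have width below 4. Hence tw(G) = 4 exactly.

4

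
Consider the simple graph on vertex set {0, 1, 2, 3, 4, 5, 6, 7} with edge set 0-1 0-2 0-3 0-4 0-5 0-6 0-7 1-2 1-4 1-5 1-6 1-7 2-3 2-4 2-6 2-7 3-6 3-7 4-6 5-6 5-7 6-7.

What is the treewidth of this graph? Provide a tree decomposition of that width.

Each bag holds 5 vertices, so the decomposition has width 4, which upper-bounds the treewidth. For the lower bound, the 5 vertices {0, 1, 2, 4, 6} are pairwise adjacent, and any tree decomposition puts a clique entirely inside one bag — forcing width ≥ 4. Therefore the treewidth is 4.

Treewidth 4.
Bags: B1 = {0, 1, 2, 6, 7}  B2 = {0, 1, 5, 6, 7}  B3 = {0, 2, 3, 6, 7}  B4 = {0, 1, 2, 4, 6}
Tree: B1–B2, B1–B3, B1–B4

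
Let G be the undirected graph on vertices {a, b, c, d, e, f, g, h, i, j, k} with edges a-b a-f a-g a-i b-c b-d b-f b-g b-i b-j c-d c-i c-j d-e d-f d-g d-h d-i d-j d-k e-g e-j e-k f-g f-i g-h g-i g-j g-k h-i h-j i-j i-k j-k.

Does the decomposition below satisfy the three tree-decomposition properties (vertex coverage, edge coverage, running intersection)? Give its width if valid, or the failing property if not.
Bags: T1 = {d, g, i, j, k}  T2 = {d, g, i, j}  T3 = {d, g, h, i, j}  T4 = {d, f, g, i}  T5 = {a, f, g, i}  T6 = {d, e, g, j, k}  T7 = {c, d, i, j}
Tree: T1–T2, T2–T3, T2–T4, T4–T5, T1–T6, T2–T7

A tree decomposition must satisfy three properties: every vertex lies in some bag; for every edge, both endpoints lie together in some bag; and for every vertex, the bags containing it form a connected subtree. Here vertex b appears in no bag, so the decomposition is invalid.

No — vertex b appears in no bag.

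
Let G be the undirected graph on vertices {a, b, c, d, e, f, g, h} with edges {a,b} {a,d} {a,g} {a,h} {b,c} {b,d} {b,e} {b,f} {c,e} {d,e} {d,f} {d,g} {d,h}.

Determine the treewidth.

A width-2 tree decomposition is:
Bags: B1 = {b, d, e}  B2 = {b, d, f}  B3 = {a, b, d}  B4 = {a, d, g}  B5 = {a, d, h}  B6 = {b, c, e}
Tree: B1–B2, B2–B3, B3–B4, B3–B5, B1–B6
The largest bag has 3 vertices, giving width 2; this decomposition certifies tw(G) ≤ 2. On the other hand G contains the 3-clique {a, d, g}. A clique must lie in a single bag of any decomposition, so no decomposition can have width below 2. Combining the bounds, tw(G) = 2.

2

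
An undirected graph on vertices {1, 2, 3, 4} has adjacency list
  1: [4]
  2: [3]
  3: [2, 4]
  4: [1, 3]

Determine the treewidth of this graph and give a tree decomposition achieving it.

The largest bag has 2 vertices, giving width 1; this decomposition certifies tw(G) ≤ 1. G has an edge, so its treewidth is at least 1. The upper and lower bounds meet at 1, so that is the treewidth.

Treewidth 1.
One such decomposition:
Bags: B1 = {2, 3}  B2 = {3, 4}  B3 = {1, 4}
Tree: B1–B2, B2–B3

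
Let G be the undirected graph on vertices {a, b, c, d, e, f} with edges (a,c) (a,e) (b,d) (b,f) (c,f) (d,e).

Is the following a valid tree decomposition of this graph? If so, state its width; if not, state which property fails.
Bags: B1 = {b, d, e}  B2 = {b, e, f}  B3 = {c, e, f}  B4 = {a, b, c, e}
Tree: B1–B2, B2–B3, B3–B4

No — bags containing vertex b are not connected in the tree.

A tree decomposition must satisfy three properties: every vertex lies in some bag; for every edge, both endpoints lie together in some bag; and for every vertex, the bags containing it form a connected subtree. Here bags containing vertex b are not connected in the tree, so the decomposition is invalid.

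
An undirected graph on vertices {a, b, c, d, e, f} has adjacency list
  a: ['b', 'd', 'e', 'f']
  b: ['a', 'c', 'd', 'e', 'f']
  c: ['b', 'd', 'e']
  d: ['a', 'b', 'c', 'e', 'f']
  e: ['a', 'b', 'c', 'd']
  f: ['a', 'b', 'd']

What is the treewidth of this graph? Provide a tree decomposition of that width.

Treewidth 3.
One such decomposition:
Bags: B1 = {a, b, d, e}  B2 = {b, c, d, e}  B3 = {a, b, d, f}
Tree: B1–B2, B1–B3

Every bag has size at most 4, so the width is 4 − 1 = 3 and tw(G) ≤ 3. Conversely, {b, c, d, e} is a clique of size 4, and the vertices of any clique must share a bag in every tree decomposition; so some bag has ≥ 4 vertices and tw(G) ≥ 3. The upper and lower bounds meet at 3, so that is the treewidth.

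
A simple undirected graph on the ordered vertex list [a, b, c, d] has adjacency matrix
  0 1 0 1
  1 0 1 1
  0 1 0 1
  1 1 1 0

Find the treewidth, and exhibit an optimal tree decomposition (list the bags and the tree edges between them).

Treewidth 2.
One optimal decomposition is:
Bags: B1 = {b, c, d}  B2 = {a, b, d}
Tree: B1–B2

The largest bag has 3 vertices, giving width 2; this decomposition certifies tw(G) ≤ 2. On the other hand G contains the 3-clique {b, c, d}. A clique must lie in a single bag of any decomposition, so no decomposition can have width below 2. Therefore the treewidth is 2.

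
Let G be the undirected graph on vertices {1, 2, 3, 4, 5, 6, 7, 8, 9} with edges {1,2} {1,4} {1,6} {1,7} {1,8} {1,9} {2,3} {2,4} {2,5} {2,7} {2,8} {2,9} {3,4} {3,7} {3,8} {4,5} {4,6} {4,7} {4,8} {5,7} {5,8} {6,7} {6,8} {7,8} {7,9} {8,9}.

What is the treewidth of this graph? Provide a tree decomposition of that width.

Treewidth 4.
Bags: B1 = {2, 4, 5, 7, 8}  B2 = {1, 2, 4, 7, 8}  B3 = {1, 4, 6, 7, 8}  B4 = {2, 3, 4, 7, 8}  B5 = {1, 2, 7, 8, 9}
Tree: B1–B2, B2–B3, B1–B4, B2–B5

Each bag holds 5 vertices, so the decomposition has width 4, which upper-bounds the treewidth. For the lower bound, the 5 vertices {1, 2, 7, 8, 9} are pairwise adjacent, and any tree decomposition puts a clique entirely inside one bag — forcing width ≥ 4. The upper and lower bounds meet at 4, so that is the treewidth.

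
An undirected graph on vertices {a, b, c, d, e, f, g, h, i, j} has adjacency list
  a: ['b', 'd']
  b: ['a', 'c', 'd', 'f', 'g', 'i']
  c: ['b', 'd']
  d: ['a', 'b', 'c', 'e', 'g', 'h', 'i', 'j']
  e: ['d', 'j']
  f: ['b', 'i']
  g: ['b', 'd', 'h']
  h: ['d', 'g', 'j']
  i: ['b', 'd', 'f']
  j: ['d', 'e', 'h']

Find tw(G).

A width-2 tree decomposition is:
Bags: B1 = {b, d, g}  B2 = {b, c, d}  B3 = {d, g, h}  B4 = {b, d, i}  B5 = {d, h, j}  B6 = {b, f, i}  B7 = {d, e, j}  B8 = {a, b, d}
Tree: B1–B2, B1–B3, B2–B4, B3–B5, B4–B6, B5–B7, B2–B8
Each bag holds 3 vertices, so the decomposition has width 2, which upper-bounds the treewidth. For the lower bound, the 3 vertices {d, e, j} are pairwise adjacent, and any tree decomposition puts a clique entirely inside one bag — forcing width ≥ 2. Hence tw(G) = 2 exactly.

2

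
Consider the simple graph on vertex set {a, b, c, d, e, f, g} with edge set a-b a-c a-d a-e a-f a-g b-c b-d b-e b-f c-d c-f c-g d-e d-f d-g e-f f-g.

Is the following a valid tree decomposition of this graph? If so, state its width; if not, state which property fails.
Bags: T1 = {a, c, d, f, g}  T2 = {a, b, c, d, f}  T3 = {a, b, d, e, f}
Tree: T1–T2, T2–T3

Vertex coverage: the bags together contain {a, b, c, d, e, f, g}, the full vertex set. Edge coverage: each edge of G has both endpoints in at least one bag. Running intersection: for every vertex, the bags containing it form a connected subtree. All three properties hold, so this is a valid tree decomposition of width max|bag| − 1 = 4, and hence tw(G) ≤ 4.

Yes; width 4.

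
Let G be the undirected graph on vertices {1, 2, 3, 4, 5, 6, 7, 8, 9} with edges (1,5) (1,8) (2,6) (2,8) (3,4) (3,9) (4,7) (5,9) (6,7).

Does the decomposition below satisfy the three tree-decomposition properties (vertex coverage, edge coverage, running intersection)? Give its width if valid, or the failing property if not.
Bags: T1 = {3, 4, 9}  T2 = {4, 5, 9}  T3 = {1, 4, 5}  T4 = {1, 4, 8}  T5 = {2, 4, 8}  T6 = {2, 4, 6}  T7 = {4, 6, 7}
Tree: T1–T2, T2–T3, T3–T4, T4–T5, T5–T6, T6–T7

Vertex coverage: the bags together contain {1, 2, 3, 4, 5, 6, 7, 8, 9}, the full vertex set. Edge coverage: each edge of G has both endpoints in at least one bag. Running intersection: for every vertex, the bags containing it form a connected subtree. All three properties hold, so this is a valid tree decomposition of width max|bag| − 1 = 2, and hence tw(G) ≤ 2.

Yes; width 2.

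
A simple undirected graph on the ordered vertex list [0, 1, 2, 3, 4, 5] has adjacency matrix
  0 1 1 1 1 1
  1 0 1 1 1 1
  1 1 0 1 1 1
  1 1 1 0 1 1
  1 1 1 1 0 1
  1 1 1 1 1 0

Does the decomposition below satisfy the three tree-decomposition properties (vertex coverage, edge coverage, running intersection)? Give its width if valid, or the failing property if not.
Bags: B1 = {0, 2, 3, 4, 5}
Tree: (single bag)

A tree decomposition must satisfy three properties: every vertex lies in some bag; for every edge, both endpoints lie together in some bag; and for every vertex, the bags containing it form a connected subtree. Here vertex 1 appears in no bag, so the decomposition is invalid.

No — vertex 1 appears in no bag.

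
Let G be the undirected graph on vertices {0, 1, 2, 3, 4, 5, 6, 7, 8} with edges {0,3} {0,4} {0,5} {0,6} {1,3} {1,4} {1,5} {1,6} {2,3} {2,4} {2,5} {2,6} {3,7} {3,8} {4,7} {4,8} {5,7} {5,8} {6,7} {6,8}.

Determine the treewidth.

A width-4 tree decomposition is:
Bags: B1 = {3, 4, 5, 6, 8}  B2 = {1, 3, 4, 5, 6}  B3 = {3, 4, 5, 6, 7}  B4 = {0, 3, 4, 5, 6}  B5 = {2, 3, 4, 5, 6}
Tree: B1–B2, B2–B3, B3–B4, B4–B5
Each bag holds 5 vertices, so the decomposition has width 4, which upper-bounds the treewidth. For the lower bound: the 5 vertex sets {6,8}, {1,5}, {4,7}, {3}, {0} are disjoint, each induces a connected subgraph, and every pair is joined by at least one edge of G. Contracting each set to a single vertex therefore yields K_{5} as a minor, and since treewidth is minor-monotone, tw(G) ≥ tw(K_{5}) = 4. Hence tw(G) = 4 exactly.

4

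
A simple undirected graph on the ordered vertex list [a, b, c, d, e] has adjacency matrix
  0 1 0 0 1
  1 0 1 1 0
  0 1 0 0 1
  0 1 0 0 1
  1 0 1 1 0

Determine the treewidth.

A width-2 tree decomposition is:
Bags: B1 = {b, c, e}  B2 = {b, d, e}  B3 = {a, b, e}
Tree: B1–B2, B2–B3
The largest bag has 3 vertices, giving width 2; this decomposition certifies tw(G) ≤ 2. For the lower bound, G contains the cycle c–b–d–e–c, so G is not a forest; only forests have treewidth ≤ 1, hence tw(G) ≥ 2. The upper and lower bounds meet at 2, so that is the treewidth.

2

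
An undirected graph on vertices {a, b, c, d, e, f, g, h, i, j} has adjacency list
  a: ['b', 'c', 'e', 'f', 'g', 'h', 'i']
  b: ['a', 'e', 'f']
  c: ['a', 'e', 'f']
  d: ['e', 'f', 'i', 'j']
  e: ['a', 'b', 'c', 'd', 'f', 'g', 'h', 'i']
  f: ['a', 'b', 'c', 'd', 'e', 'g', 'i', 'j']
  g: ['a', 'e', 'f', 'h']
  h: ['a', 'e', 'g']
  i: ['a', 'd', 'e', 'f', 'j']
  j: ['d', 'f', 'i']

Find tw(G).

A width-3 tree decomposition is:
Bags: B1 = {d, e, f, i}  B2 = {a, e, f, i}  B3 = {a, b, e, f}  B4 = {d, f, i, j}  B5 = {a, e, f, g}  B6 = {a, c, e, f}  B7 = {a, e, g, h}
Tree: B1–B2, B2–B3, B1–B4, B2–B5, B3–B6, B5–B7
Each bag holds 4 vertices, so the decomposition has width 3, which upper-bounds the treewidth. On the other hand G contains the 4-clique {a, e, g, h}. A clique must lie in a single bag of any decomposition, so no decomposition can have width below 3. Hence tw(G) = 3 exactly.

3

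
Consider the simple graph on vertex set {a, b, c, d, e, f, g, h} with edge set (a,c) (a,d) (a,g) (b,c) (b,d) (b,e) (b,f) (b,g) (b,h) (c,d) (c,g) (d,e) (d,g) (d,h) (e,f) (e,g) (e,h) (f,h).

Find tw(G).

3

A width-3 tree decomposition is:
Bags: B1 = {b, d, e, h}  B2 = {b, e, f, h}  B3 = {b, d, e, g}  B4 = {b, c, d, g}  B5 = {a, c, d, g}
Tree: B1–B2, B1–B3, B3–B4, B4–B5
Every bag has size at most 4, so the width is 4 − 1 = 3 and tw(G) ≤ 3. Conversely, {b, d, e, g} is a clique of size 4, and the vertices of any clique must share a bag in every tree decomposition; so some bag has ≥ 4 vertices and tw(G) ≥ 3. Therefore the treewidth is 3.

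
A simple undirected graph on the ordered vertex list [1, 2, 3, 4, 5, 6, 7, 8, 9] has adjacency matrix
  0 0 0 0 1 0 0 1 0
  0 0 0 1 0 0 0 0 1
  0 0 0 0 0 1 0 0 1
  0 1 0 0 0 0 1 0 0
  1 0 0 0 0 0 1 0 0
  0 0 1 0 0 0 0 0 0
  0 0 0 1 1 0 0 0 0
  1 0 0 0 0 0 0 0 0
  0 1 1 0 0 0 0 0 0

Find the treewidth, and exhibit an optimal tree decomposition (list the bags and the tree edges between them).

Treewidth 1.
One optimal decomposition is:
Bags: B1 = {1, 8}  B2 = {1, 5}  B3 = {5, 7}  B4 = {4, 7}  B5 = {2, 4}  B6 = {2, 9}  B7 = {3, 9}  B8 = {3, 6}
Tree: B1–B2, B2–B3, B3–B4, B4–B5, B5–B6, B6–B7, B7–B8

Each bag holds 2 vertices, so the decomposition has width 1, which upper-bounds the treewidth. Any graph with an edge has treewidth ≥ 1, and G has the edge 8–1. The upper and lower bounds meet at 1, so that is the treewidth.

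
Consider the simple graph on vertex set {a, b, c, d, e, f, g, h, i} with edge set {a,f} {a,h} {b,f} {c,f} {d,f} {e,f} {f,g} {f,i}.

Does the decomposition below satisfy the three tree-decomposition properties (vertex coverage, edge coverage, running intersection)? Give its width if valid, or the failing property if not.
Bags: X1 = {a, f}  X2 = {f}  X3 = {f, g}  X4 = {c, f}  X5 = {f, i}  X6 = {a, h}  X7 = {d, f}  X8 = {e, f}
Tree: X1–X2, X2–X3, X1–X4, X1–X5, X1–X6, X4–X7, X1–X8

No — vertex b appears in no bag.

A tree decomposition must satisfy three properties: every vertex lies in some bag; for every edge, both endpoints lie together in some bag; and for every vertex, the bags containing it form a connected subtree. Here vertex b appears in no bag, so the decomposition is invalid.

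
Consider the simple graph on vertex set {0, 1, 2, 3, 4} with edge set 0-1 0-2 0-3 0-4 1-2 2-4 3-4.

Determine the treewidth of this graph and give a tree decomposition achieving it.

Every bag has size at most 3, so the width is 3 − 1 = 2 and tw(G) ≤ 2. On the other hand G contains the 3-clique {0, 1, 2}. A clique must lie in a single bag of any decomposition, so no decomposition can have width below 2. The upper and lower bounds meet at 2, so that is the treewidth.

Treewidth 2.
One such decomposition:
Bags: B1 = {0, 2, 4}  B2 = {0, 3, 4}  B3 = {0, 1, 2}
Tree: B1–B2, B1–B3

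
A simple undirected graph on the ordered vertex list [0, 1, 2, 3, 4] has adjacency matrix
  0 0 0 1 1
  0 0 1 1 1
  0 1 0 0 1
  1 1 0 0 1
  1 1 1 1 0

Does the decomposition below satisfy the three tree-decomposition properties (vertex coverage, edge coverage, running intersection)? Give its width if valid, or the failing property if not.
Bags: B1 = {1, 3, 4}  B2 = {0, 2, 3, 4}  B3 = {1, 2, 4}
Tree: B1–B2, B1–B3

No — bags containing vertex 2 are not connected in the tree.

A tree decomposition must satisfy three properties: every vertex lies in some bag; for every edge, both endpoints lie together in some bag; and for every vertex, the bags containing it form a connected subtree. Here bags containing vertex 2 are not connected in the tree, so the decomposition is invalid.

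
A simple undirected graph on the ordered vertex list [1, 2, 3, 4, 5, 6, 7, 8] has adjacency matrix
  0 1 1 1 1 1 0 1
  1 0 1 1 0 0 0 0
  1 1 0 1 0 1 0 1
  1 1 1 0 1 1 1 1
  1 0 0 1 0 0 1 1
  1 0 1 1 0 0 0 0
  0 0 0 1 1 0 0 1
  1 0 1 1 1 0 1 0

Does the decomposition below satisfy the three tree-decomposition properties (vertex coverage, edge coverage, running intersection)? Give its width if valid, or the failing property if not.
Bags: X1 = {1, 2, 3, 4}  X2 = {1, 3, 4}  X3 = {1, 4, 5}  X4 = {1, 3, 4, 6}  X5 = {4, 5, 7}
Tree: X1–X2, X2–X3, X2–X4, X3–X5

A tree decomposition must satisfy three properties: every vertex lies in some bag; for every edge, both endpoints lie together in some bag; and for every vertex, the bags containing it form a connected subtree. Here vertex 8 appears in no bag, so the decomposition is invalid.

No — vertex 8 appears in no bag.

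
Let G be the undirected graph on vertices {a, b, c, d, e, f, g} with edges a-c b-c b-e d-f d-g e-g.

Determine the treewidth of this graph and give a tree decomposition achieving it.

Each bag holds 2 vertices, so the decomposition has width 1, which upper-bounds the treewidth. Any graph with an edge has treewidth ≥ 1, and G has the edge a–c. Combining the bounds, tw(G) = 1.

Treewidth 1.
One optimal decomposition is:
Bags: B1 = {a, c}  B2 = {b, c}  B3 = {b, e}  B4 = {e, g}  B5 = {d, g}  B6 = {d, f}
Tree: B1–B2, B2–B3, B3–B4, B4–B5, B5–B6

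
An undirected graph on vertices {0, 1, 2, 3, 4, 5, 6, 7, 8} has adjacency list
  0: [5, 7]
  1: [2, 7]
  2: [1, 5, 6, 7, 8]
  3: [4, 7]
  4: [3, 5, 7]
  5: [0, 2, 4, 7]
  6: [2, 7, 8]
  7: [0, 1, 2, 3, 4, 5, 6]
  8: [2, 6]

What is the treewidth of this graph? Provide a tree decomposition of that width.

Treewidth 2.
One optimal decomposition is:
Bags: B1 = {2, 6, 7}  B2 = {2, 5, 7}  B3 = {4, 5, 7}  B4 = {2, 6, 8}  B5 = {0, 5, 7}  B6 = {1, 2, 7}  B7 = {3, 4, 7}
Tree: B1–B2, B2–B3, B1–B4, B2–B5, B1–B6, B3–B7

Every bag has size at most 3, so the width is 3 − 1 = 2 and tw(G) ≤ 2. For the lower bound, the 3 vertices {2, 6, 8} are pairwise adjacent, and any tree decomposition puts a clique entirely inside one bag — forcing width ≥ 2. Therefore the treewidth is 2.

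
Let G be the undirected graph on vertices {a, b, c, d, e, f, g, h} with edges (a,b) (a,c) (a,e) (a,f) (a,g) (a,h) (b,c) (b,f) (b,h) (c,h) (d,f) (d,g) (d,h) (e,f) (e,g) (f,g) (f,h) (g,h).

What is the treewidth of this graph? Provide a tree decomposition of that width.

Treewidth 3.
One optimal decomposition is:
Bags: B1 = {d, f, g, h}  B2 = {a, f, g, h}  B3 = {a, b, f, h}  B4 = {a, b, c, h}  B5 = {a, e, f, g}
Tree: B1–B2, B2–B3, B3–B4, B2–B5

The largest bag has 4 vertices, giving width 3; this decomposition certifies tw(G) ≤ 3. For the lower bound, the 4 vertices {a, b, c, h} are pairwise adjacent, and any tree decomposition puts a clique entirely inside one bag — forcing width ≥ 3. Therefore the treewidth is 3.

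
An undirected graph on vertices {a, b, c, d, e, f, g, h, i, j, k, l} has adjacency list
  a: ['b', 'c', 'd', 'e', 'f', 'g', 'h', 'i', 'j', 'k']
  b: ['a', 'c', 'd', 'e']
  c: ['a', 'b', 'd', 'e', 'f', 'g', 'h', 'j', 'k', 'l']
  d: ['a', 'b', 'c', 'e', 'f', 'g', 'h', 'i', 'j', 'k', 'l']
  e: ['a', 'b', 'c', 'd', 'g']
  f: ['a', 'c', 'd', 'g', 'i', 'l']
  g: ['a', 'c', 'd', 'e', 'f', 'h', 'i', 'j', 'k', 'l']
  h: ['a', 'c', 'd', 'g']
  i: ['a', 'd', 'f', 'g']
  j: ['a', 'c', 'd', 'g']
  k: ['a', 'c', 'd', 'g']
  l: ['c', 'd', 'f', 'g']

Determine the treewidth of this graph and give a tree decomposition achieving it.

Each bag holds 5 vertices, so the decomposition has width 4, which upper-bounds the treewidth. For the lower bound, the 5 vertices {a, c, d, f, g} are pairwise adjacent, and any tree decomposition puts a clique entirely inside one bag — forcing width ≥ 4. Hence tw(G) = 4 exactly.

Treewidth 4.
One such decomposition:
Bags: B1 = {c, d, f, g, l}  B2 = {a, c, d, f, g}  B3 = {a, c, d, g, h}  B4 = {a, d, f, g, i}  B5 = {a, c, d, g, k}  B6 = {a, c, d, e, g}  B7 = {a, c, d, g, j}  B8 = {a, b, c, d, e}
Tree: B1–B2, B2–B3, B2–B4, B2–B5, B2–B6, B3–B7, B6–B8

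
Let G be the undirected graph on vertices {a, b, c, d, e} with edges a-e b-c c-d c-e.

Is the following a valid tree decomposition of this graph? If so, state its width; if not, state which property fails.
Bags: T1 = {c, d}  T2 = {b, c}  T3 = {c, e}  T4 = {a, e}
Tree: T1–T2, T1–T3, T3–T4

Checking the three conditions: (i) the bags cover all of {a, b, c, d, e}; (ii) for each edge, some bag contains both endpoints; (iii) the bags containing any fixed vertex form a subtree. All hold, so the decomposition is valid with width 2 − 1 = 1.

Yes; width 1.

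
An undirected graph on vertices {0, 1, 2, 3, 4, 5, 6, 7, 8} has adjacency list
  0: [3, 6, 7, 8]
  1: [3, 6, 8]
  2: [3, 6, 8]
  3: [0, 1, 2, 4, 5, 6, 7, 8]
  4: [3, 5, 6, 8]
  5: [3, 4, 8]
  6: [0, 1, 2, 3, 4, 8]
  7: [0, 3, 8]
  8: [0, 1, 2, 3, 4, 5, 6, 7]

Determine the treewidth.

A width-3 tree decomposition is:
Bags: B1 = {0, 3, 6, 8}  B2 = {2, 3, 6, 8}  B3 = {3, 4, 6, 8}  B4 = {3, 4, 5, 8}  B5 = {1, 3, 6, 8}  B6 = {0, 3, 7, 8}
Tree: B1–B2, B1–B3, B3–B4, B1–B5, B1–B6
Every bag has size at most 4, so the width is 4 − 1 = 3 and tw(G) ≤ 3. For the lower bound, the 4 vertices {3, 4, 5, 8} are pairwise adjacent, and any tree decomposition puts a clique entirely inside one bag — forcing width ≥ 3. Combining the bounds, tw(G) = 3.

3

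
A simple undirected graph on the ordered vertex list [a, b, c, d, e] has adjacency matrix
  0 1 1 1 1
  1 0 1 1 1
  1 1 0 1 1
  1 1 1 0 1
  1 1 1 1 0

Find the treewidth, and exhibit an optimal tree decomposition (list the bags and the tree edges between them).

With just one bag of size 5, the width is 5 − 1 = 4, so tw(G) ≤ 4. For the lower bound, the 5 vertices {a, b, c, d, e} are pairwise adjacent, and any tree decomposition puts a clique entirely inside one bag — forcing width ≥ 4. Therefore the treewidth is 4.

Treewidth 4.
Bags: B1 = {a, b, c, d, e}
Tree: (single bag)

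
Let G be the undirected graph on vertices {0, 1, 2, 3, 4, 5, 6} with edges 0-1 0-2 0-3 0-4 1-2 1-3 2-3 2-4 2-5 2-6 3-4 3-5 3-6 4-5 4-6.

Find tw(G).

3

A width-3 tree decomposition is:
Bags: B1 = {0, 2, 3, 4}  B2 = {2, 3, 4, 6}  B3 = {2, 3, 4, 5}  B4 = {0, 1, 2, 3}
Tree: B1–B2, B1–B3, B1–B4
Every bag has size at most 4, so the width is 4 − 1 = 3 and tw(G) ≤ 3. For the lower bound, the 4 vertices {0, 1, 2, 3} are pairwise adjacent, and any tree decomposition puts a clique entirely inside one bag — forcing width ≥ 3. Hence tw(G) = 3 exactly.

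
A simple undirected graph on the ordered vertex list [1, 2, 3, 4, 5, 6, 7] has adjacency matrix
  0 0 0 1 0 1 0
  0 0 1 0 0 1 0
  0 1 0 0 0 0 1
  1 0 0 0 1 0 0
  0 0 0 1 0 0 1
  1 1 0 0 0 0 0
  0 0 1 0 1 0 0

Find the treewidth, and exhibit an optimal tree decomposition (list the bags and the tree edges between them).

Treewidth 2.
One such decomposition:
Bags: B1 = {1, 4, 5}  B2 = {1, 5, 6}  B3 = {2, 5, 6}  B4 = {2, 3, 5}  B5 = {3, 5, 7}
Tree: B1–B2, B2–B3, B3–B4, B4–B5

The largest bag has 3 vertices, giving width 2; this decomposition certifies tw(G) ≤ 2. The edges 5–4–1–6–2–3–7–5 form a cycle, so G is not a tree and its treewidth is at least 2. Hence tw(G) = 2 exactly.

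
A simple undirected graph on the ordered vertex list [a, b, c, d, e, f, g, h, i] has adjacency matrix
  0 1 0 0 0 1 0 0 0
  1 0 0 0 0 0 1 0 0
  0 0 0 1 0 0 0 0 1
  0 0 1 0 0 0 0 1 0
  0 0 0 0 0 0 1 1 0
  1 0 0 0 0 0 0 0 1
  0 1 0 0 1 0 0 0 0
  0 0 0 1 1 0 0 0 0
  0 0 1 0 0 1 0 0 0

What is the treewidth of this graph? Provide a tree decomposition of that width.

Every bag has size at most 3, so the width is 3 − 1 = 2 and tw(G) ≤ 2. Since f–i–c–d–h–e–g–b–a–f is a cycle in G, G is not acyclic. Forests are exactly the graphs of treewidth ≤ 1, so tw(G) ≥ 2. Hence tw(G) = 2 exactly.

Treewidth 2.
Bags: B1 = {c, f, i}  B2 = {c, d, f}  B3 = {d, f, h}  B4 = {e, f, h}  B5 = {e, f, g}  B6 = {b, f, g}  B7 = {a, b, f}
Tree: B1–B2, B2–B3, B3–B4, B4–B5, B5–B6, B6–B7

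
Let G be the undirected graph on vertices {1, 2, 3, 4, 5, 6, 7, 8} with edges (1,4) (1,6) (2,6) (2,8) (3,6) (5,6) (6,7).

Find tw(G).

A width-1 tree decomposition is:
Bags: B1 = {2, 6}  B2 = {3, 6}  B3 = {5, 6}  B4 = {1, 6}  B5 = {6, 7}  B6 = {2, 8}  B7 = {1, 4}
Tree: B1–B2, B1–B3, B2–B4, B4–B5, B1–B6, B4–B7
Every bag has size at most 2, so the width is 2 − 1 = 1 and tw(G) ≤ 1. Any graph with an edge has treewidth ≥ 1, and G has the edge 6–2. Combining the bounds, tw(G) = 1.

1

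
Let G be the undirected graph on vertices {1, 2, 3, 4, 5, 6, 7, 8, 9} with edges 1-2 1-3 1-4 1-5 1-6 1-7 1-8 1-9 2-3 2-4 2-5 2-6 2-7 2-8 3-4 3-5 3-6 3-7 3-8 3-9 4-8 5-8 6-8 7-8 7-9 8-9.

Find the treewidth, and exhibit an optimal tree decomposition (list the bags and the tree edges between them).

Every bag has size at most 5, so the width is 5 − 1 = 4 and tw(G) ≤ 4. Conversely, {1, 3, 7, 8, 9} is a clique of size 5, and the vertices of any clique must share a bag in every tree decomposition; so some bag has ≥ 5 vertices and tw(G) ≥ 4. The upper and lower bounds meet at 4, so that is the treewidth.

Treewidth 4.
Bags: B1 = {1, 2, 3, 7, 8}  B2 = {1, 2, 3, 4, 8}  B3 = {1, 2, 3, 6, 8}  B4 = {1, 3, 7, 8, 9}  B5 = {1, 2, 3, 5, 8}
Tree: B1–B2, B2–B3, B1–B4, B1–B5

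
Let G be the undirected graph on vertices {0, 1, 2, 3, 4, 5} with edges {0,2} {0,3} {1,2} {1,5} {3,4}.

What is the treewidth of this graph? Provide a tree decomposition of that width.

Treewidth 1.
Bags: B1 = {1, 5}  B2 = {1, 2}  B3 = {0, 2}  B4 = {0, 3}  B5 = {3, 4}
Tree: B1–B2, B2–B3, B3–B4, B4–B5

Every bag has size at most 2, so the width is 2 − 1 = 1 and tw(G) ≤ 1. Since G has at least one edge (e.g. 5–1), it is not an edgeless graph, so tw(G) ≥ 1. Hence tw(G) = 1 exactly.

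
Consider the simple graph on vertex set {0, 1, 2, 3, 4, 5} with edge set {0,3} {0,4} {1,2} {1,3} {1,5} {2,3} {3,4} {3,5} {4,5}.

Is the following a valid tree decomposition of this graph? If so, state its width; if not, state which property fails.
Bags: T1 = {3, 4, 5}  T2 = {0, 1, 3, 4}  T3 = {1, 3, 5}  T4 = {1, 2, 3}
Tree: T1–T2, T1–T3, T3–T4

No — bags containing vertex 1 are not connected in the tree.

A tree decomposition must satisfy three properties: every vertex lies in some bag; for every edge, both endpoints lie together in some bag; and for every vertex, the bags containing it form a connected subtree. Here bags containing vertex 1 are not connected in the tree, so the decomposition is invalid.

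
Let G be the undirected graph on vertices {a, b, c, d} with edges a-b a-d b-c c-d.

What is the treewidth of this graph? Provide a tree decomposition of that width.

Treewidth 2.
Bags: B1 = {a, b, d}  B2 = {b, c, d}
Tree: B1–B2

The largest bag has 3 vertices, giving width 2; this decomposition certifies tw(G) ≤ 2. For the lower bound, G contains the cycle d–a–b–c–d, so G is not a forest; only forests have treewidth ≤ 1, hence tw(G) ≥ 2. Hence tw(G) = 2 exactly.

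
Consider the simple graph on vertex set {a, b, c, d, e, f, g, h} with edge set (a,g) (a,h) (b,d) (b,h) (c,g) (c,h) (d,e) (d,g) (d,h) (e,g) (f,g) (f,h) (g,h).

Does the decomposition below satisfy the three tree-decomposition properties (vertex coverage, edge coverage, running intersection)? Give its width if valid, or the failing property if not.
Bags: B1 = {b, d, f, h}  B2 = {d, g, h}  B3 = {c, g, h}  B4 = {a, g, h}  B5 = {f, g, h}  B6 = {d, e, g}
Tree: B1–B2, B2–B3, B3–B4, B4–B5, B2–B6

No — bags containing vertex f are not connected in the tree.

A tree decomposition must satisfy three properties: every vertex lies in some bag; for every edge, both endpoints lie together in some bag; and for every vertex, the bags containing it form a connected subtree. Here bags containing vertex f are not connected in the tree, so the decomposition is invalid.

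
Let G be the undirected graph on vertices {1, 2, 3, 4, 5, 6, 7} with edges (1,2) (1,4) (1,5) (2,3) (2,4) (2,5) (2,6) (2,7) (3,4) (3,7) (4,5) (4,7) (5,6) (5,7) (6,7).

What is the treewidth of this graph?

A width-3 tree decomposition is:
Bags: B1 = {2, 3, 4, 7}  B2 = {2, 4, 5, 7}  B3 = {1, 2, 4, 5}  B4 = {2, 5, 6, 7}
Tree: B1–B2, B2–B3, B2–B4
Each bag holds 4 vertices, so the decomposition has width 3, which upper-bounds the treewidth. For the lower bound, the 4 vertices {2, 3, 4, 7} are pairwise adjacent, and any tree decomposition puts a clique entirely inside one bag — forcing width ≥ 3. Hence tw(G) = 3 exactly.

3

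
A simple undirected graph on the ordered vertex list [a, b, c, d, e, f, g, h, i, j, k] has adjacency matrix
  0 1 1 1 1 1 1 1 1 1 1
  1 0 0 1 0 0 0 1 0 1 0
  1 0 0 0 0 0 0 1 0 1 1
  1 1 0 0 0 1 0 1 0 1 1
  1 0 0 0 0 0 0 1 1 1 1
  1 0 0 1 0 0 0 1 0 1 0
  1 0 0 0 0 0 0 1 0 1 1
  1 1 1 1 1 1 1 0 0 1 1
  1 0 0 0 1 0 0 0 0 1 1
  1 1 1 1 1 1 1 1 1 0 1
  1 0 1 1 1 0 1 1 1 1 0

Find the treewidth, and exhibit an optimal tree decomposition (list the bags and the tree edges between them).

Each bag holds 5 vertices, so the decomposition has width 4, which upper-bounds the treewidth. Conversely, {a, d, f, h, j} is a clique of size 5, and the vertices of any clique must share a bag in every tree decomposition; so some bag has ≥ 5 vertices and tw(G) ≥ 4. Combining the bounds, tw(G) = 4.

Treewidth 4.
One optimal decomposition is:
Bags: B1 = {a, d, h, j, k}  B2 = {a, c, h, j, k}  B3 = {a, g, h, j, k}  B4 = {a, d, f, h, j}  B5 = {a, b, d, h, j}  B6 = {a, e, h, j, k}  B7 = {a, e, i, j, k}
Tree: B1–B2, B2–B3, B1–B4, B1–B5, B2–B6, B6–B7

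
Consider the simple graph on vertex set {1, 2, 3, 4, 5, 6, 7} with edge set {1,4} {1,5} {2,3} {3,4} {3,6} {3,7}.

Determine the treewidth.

1

A width-1 tree decomposition is:
Bags: B1 = {3, 6}  B2 = {3, 7}  B3 = {2, 3}  B4 = {3, 4}  B5 = {1, 4}  B6 = {1, 5}
Tree: B1–B2, B1–B3, B2–B4, B4–B5, B5–B6
Every bag has size at most 2, so the width is 2 − 1 = 1 and tw(G) ≤ 1. Any graph with an edge has treewidth ≥ 1, and G has the edge 3–6. The upper and lower bounds meet at 1, so that is the treewidth.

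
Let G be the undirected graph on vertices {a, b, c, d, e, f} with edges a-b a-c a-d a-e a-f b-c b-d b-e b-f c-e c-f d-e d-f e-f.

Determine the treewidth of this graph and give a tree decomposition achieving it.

Every bag has size at most 5, so the width is 5 − 1 = 4 and tw(G) ≤ 4. On the other hand G contains the 5-clique {a, b, d, e, f}. A clique must lie in a single bag of any decomposition, so no decomposition can have width below 4. Hence tw(G) = 4 exactly.

Treewidth 4.
Bags: B1 = {a, b, c, e, f}  B2 = {a, b, d, e, f}
Tree: B1–B2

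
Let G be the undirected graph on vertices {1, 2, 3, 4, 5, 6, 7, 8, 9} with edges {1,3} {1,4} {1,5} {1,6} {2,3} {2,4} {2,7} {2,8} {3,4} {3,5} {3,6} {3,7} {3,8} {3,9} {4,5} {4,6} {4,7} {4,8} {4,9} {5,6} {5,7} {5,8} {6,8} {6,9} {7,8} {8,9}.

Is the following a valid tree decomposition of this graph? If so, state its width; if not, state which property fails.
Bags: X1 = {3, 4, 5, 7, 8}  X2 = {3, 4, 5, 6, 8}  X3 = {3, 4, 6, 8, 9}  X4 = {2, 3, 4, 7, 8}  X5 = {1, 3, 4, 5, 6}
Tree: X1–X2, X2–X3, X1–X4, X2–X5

Yes; width 4.

Vertex coverage: the bags together contain {1, 2, 3, 4, 5, 6, 7, 8, 9}, the full vertex set. Edge coverage: each edge of G has both endpoints in at least one bag. Running intersection: for every vertex, the bags containing it form a connected subtree. All three properties hold, so this is a valid tree decomposition of width max|bag| − 1 = 4, and hence tw(G) ≤ 4.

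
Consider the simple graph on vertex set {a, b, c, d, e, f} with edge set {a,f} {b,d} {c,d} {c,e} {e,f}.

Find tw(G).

A width-1 tree decomposition is:
Bags: B1 = {b, d}  B2 = {c, d}  B3 = {c, e}  B4 = {e, f}  B5 = {a, f}
Tree: B1–B2, B2–B3, B3–B4, B4–B5
Each bag holds 2 vertices, so the decomposition has width 1, which upper-bounds the treewidth. Any graph with an edge has treewidth ≥ 1, and G has the edge b–d. Hence tw(G) = 1 exactly.

1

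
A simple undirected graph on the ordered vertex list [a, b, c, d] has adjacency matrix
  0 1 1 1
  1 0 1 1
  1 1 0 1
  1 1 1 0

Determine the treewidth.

A width-3 tree decomposition is:
Bags: B1 = {a, b, c, d}
Tree: (single bag)
With just one bag of size 4, the width is 4 − 1 = 3, so tw(G) ≤ 3. Conversely, {a, b, c, d} is a clique of size 4, and the vertices of any clique must share a bag in every tree decomposition; so some bag has ≥ 4 vertices and tw(G) ≥ 3. Hence tw(G) = 3 exactly.

3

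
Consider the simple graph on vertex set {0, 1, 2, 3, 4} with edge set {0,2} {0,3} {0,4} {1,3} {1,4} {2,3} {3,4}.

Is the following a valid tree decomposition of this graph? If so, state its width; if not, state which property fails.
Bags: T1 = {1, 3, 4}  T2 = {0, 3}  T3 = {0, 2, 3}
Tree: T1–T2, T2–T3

A tree decomposition must satisfy three properties: every vertex lies in some bag; for every edge, both endpoints lie together in some bag; and for every vertex, the bags containing it form a connected subtree. Here edge (4,0) lies in no bag, so the decomposition is invalid.

No — edge (4,0) lies in no bag.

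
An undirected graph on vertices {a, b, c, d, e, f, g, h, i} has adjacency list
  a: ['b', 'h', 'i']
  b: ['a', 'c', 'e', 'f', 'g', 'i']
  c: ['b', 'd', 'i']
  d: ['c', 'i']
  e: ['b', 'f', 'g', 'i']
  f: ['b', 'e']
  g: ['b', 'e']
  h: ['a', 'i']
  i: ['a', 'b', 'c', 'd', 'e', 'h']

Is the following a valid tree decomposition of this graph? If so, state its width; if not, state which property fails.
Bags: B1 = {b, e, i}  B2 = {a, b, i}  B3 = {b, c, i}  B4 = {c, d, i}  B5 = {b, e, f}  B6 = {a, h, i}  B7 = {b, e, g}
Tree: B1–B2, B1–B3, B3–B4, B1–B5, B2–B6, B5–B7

Yes; width 2.

Every vertex of G appears in some bag (union = {a, b, c, d, e, f, g, h, i}); every edge is covered by a bag; and for each vertex v the set of bags containing v is connected in the bag tree. The decomposition is therefore valid. The largest bag has 3 vertices, so the width is 2.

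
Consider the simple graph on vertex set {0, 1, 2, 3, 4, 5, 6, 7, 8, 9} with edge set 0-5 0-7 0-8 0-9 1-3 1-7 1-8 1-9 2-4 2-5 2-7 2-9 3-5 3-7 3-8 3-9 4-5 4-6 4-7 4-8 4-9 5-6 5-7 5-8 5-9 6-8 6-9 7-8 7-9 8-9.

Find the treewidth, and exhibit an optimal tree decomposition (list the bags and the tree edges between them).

Treewidth 4.
Bags: B1 = {3, 5, 7, 8, 9}  B2 = {0, 5, 7, 8, 9}  B3 = {4, 5, 7, 8, 9}  B4 = {1, 3, 7, 8, 9}  B5 = {4, 5, 6, 8, 9}  B6 = {2, 4, 5, 7, 9}
Tree: B1–B2, B2–B3, B1–B4, B3–B5, B3–B6

Each bag holds 5 vertices, so the decomposition has width 4, which upper-bounds the treewidth. On the other hand G contains the 5-clique {1, 3, 7, 8, 9}. A clique must lie in a single bag of any decomposition, so no decomposition can have width below 4. The upper and lower bounds meet at 4, so that is the treewidth.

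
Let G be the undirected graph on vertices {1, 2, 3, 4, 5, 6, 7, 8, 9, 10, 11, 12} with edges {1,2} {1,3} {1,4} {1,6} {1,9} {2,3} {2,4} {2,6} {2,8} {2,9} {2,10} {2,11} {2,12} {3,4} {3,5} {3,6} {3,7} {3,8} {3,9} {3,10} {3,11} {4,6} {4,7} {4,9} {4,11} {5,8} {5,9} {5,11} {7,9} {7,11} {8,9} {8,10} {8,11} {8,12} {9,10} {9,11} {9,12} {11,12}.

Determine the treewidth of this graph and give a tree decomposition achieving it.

Every bag has size at most 5, so the width is 5 − 1 = 4 and tw(G) ≤ 4. Conversely, {2, 3, 8, 9, 10} is a clique of size 5, and the vertices of any clique must share a bag in every tree decomposition; so some bag has ≥ 5 vertices and tw(G) ≥ 4. Hence tw(G) = 4 exactly.

Treewidth 4.
One optimal decomposition is:
Bags: B1 = {2, 8, 9, 11, 12}  B2 = {2, 3, 8, 9, 11}  B3 = {3, 5, 8, 9, 11}  B4 = {2, 3, 4, 9, 11}  B5 = {2, 3, 8, 9, 10}  B6 = {1, 2, 3, 4, 9}  B7 = {3, 4, 7, 9, 11}  B8 = {1, 2, 3, 4, 6}
Tree: B1–B2, B2–B3, B2–B4, B2–B5, B4–B6, B4–B7, B6–B8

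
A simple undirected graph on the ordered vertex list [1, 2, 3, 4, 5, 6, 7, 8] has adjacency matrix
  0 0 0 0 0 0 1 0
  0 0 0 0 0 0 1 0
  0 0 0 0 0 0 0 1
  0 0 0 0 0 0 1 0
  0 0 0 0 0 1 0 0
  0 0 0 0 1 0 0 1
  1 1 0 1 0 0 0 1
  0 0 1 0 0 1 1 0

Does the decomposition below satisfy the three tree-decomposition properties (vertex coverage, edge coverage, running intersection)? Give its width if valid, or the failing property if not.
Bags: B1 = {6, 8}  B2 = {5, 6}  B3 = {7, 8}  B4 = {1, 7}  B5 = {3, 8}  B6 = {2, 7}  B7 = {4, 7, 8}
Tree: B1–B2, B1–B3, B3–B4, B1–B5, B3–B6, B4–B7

A tree decomposition must satisfy three properties: every vertex lies in some bag; for every edge, both endpoints lie together in some bag; and for every vertex, the bags containing it form a connected subtree. Here bags containing vertex 8 are not connected in the tree, so the decomposition is invalid.

No — bags containing vertex 8 are not connected in the tree.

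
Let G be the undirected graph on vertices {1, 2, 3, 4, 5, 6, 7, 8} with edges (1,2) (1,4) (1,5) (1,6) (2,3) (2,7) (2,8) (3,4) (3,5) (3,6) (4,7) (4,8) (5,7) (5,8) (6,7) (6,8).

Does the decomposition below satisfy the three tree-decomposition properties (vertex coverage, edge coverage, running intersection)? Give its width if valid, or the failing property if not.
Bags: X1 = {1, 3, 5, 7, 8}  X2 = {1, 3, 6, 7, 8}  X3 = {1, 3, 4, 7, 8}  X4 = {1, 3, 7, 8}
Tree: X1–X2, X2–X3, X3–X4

No — vertex 2 appears in no bag.

A tree decomposition must satisfy three properties: every vertex lies in some bag; for every edge, both endpoints lie together in some bag; and for every vertex, the bags containing it form a connected subtree. Here vertex 2 appears in no bag, so the decomposition is invalid.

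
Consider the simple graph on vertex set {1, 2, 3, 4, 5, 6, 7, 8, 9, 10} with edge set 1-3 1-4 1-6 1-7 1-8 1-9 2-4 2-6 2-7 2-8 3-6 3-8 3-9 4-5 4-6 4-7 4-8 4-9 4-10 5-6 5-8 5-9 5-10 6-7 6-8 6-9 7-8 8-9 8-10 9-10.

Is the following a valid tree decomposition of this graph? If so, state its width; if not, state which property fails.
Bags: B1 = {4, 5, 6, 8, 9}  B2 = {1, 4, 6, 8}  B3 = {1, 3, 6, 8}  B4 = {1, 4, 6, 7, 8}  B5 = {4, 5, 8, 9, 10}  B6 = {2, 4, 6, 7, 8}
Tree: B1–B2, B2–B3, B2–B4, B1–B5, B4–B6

A tree decomposition must satisfy three properties: every vertex lies in some bag; for every edge, both endpoints lie together in some bag; and for every vertex, the bags containing it form a connected subtree. Here edge (9,1) lies in no bag, so the decomposition is invalid.

No — edge (9,1) lies in no bag.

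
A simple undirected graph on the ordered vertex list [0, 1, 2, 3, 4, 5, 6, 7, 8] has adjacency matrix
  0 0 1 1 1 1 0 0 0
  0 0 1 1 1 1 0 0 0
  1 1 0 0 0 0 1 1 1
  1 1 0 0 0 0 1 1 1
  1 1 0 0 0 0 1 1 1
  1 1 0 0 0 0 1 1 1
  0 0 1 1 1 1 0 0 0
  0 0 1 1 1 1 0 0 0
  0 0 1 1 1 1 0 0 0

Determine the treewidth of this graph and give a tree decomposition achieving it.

Treewidth 4.
Bags: B1 = {2, 3, 4, 5, 8}  B2 = {0, 2, 3, 4, 5}  B3 = {1, 2, 3, 4, 5}  B4 = {2, 3, 4, 5, 6}  B5 = {2, 3, 4, 5, 7}
Tree: B1–B2, B2–B3, B3–B4, B4–B5

Every bag has size at most 5, so the width is 5 − 1 = 4 and tw(G) ≤ 4. For the lower bound: the 5 vertex sets {3,8}, {0,4}, {1,2}, {5}, {6} are disjoint, each induces a connected subgraph, and every pair is joined by at least one edge of G. Contracting each set to a single vertex therefore yields K_{5} as a minor, and since treewidth is minor-monotone, tw(G) ≥ tw(K_{5}) = 4. Combining the bounds, tw(G) = 4.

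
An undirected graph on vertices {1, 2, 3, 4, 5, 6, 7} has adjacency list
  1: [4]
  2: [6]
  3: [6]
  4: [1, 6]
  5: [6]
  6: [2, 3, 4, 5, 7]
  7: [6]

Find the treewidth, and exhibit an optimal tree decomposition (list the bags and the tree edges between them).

Treewidth 1.
Bags: B1 = {3, 6}  B2 = {6, 7}  B3 = {4, 6}  B4 = {1, 4}  B5 = {2, 6}  B6 = {5, 6}
Tree: B1–B2, B2–B3, B3–B4, B2–B5, B5–B6

Every bag has size at most 2, so the width is 2 − 1 = 1 and tw(G) ≤ 1. Since G has at least one edge (e.g. 6–3), it is not an edgeless graph, so tw(G) ≥ 1. The upper and lower bounds meet at 1, so that is the treewidth.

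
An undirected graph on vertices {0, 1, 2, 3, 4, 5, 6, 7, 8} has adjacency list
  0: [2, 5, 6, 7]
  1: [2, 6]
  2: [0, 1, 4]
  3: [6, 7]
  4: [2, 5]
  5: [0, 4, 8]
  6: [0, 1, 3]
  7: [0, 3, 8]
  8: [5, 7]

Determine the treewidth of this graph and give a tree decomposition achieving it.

Every bag has size at most 4, so the width is 4 − 1 = 3 and tw(G) ≤ 3. For the lower bound: the 4 vertex sets {4,5,8}, {7}, {0}, {1,2,3,6} are disjoint, each induces a connected subgraph, and every pair is joined by at least one edge of G. Contracting each set to a single vertex therefore yields K_{4} as a minor, and since treewidth is minor-monotone, tw(G) ≥ tw(K_{4}) = 3. Hence tw(G) = 3 exactly.

Treewidth 3.
Bags: B1 = {4, 5, 7, 8}  B2 = {0, 4, 5, 7}  B3 = {0, 2, 4, 7}  B4 = {0, 2, 3, 7}  B5 = {0, 2, 3, 6}  B6 = {1, 2, 3, 6}
Tree: B1–B2, B2–B3, B3–B4, B4–B5, B5–B6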